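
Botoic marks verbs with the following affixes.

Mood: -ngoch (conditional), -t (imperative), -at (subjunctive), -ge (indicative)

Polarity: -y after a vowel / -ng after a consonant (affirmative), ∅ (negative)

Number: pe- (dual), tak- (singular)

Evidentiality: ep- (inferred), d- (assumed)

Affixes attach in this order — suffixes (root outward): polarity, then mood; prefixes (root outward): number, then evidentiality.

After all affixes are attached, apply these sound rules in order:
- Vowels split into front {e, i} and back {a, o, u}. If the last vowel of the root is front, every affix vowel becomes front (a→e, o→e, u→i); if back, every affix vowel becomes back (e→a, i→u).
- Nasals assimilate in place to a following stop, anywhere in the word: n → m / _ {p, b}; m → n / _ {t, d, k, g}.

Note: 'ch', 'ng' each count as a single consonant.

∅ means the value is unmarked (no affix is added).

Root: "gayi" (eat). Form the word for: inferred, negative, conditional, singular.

eptekgayingech

Attach number singular tak- → takgayi.
Attach evidentiality inferred ep- → eptakgayi.
polarity = negative: zero marking, form stays eptakgayi.
Attach mood conditional -ngoch → eptakgayingoch.
Apply vowel harmony: eptakgayingoch → eptekgayingech.
Nasal assimilation: no change.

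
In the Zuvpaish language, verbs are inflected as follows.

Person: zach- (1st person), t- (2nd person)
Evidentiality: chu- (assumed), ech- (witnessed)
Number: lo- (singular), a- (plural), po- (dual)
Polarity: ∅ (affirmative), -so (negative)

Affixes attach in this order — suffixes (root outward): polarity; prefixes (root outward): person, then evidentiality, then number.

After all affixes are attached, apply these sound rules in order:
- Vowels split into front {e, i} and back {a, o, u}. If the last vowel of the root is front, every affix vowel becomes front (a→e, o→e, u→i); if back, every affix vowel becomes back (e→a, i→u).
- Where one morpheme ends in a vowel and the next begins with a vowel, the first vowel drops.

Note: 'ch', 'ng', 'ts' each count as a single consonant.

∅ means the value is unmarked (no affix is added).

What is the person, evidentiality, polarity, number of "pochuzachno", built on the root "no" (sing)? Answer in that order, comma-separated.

Segment: po-chu-zach-no.
person: zach- → 1st person.
evidentiality: chu- → assumed.
polarity: ∅ → affirmative.
number: po- → dual.

1st person, assumed, affirmative, dual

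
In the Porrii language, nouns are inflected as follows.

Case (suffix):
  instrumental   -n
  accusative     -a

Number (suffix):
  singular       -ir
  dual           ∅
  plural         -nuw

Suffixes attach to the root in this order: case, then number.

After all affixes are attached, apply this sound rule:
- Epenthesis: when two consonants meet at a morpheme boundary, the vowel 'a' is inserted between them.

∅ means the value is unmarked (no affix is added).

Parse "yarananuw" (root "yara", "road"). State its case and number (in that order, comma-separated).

instrumental, plural

Segment: yara-n-nuw.
case: -n → instrumental.
number: -nuw → plural.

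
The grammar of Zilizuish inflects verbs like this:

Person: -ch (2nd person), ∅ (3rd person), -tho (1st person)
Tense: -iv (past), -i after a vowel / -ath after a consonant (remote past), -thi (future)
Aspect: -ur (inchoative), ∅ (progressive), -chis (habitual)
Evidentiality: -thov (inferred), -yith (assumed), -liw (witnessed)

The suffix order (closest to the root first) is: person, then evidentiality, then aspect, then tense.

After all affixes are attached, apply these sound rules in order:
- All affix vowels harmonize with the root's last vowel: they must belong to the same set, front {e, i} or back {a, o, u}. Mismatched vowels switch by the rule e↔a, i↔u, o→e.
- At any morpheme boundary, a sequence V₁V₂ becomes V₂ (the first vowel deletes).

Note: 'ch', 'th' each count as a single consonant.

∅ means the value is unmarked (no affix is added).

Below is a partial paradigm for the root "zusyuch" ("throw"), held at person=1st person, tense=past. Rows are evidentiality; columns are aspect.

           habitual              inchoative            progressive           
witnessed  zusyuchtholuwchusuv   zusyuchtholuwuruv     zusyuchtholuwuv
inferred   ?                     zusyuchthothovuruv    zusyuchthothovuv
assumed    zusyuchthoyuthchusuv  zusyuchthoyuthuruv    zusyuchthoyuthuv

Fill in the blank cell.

zusyuchthothovchusuv

Attach person 1st person -tho → zusyuchtho.
Attach evidentiality inferred -thov → zusyuchthothov.
Attach aspect habitual -chis → zusyuchthothovchis.
Attach tense past -iv → zusyuchthothovchisiv.
Apply vowel harmony: zusyuchthothovchisiv → zusyuchthothovchusuv.
Vowel deletion: no change.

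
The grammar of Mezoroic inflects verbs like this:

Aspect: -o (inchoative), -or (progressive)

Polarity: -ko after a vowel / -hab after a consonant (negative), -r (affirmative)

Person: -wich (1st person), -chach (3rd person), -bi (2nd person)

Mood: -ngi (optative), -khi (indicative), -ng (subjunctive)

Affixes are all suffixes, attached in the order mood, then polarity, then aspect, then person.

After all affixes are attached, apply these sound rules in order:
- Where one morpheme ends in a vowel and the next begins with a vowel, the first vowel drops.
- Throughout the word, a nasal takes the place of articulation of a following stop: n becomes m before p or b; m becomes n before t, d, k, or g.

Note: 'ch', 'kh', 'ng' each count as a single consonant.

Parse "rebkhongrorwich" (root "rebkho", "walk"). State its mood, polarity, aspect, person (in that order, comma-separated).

Segment: rebkho-ng-r-or-wich.
mood: -ng → subjunctive.
polarity: -r → affirmative.
aspect: -or → progressive.
person: -wich → 1st person.

subjunctive, affirmative, progressive, 1st person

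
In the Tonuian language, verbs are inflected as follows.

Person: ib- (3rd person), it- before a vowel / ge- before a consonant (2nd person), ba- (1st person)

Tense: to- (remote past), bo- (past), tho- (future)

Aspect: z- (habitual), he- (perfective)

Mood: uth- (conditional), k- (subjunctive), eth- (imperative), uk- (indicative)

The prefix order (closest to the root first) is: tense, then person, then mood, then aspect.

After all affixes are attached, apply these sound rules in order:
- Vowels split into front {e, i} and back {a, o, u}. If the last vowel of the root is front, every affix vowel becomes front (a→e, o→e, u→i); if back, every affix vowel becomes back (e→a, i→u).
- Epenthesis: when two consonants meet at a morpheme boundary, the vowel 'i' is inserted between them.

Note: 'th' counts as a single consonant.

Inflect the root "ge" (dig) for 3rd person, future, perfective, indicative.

Attach tense future tho- → thoge.
Attach person 3rd person ib- → ibthoge.
Attach mood indicative uk- → ukibthoge.
Attach aspect perfective he- → heukibthoge.
Apply vowel harmony: heukibthoge → heikibthege.
Apply epenthesis: heikibthege → heikibithege.

heikibithege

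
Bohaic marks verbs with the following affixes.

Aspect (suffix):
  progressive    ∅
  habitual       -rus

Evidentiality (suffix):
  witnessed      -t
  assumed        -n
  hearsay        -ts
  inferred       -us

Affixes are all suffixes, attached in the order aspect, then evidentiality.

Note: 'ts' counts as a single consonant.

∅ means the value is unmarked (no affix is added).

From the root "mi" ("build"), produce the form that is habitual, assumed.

Attach aspect habitual -rus → mirus.
Attach evidentiality assumed -n → mirusn.

mirusn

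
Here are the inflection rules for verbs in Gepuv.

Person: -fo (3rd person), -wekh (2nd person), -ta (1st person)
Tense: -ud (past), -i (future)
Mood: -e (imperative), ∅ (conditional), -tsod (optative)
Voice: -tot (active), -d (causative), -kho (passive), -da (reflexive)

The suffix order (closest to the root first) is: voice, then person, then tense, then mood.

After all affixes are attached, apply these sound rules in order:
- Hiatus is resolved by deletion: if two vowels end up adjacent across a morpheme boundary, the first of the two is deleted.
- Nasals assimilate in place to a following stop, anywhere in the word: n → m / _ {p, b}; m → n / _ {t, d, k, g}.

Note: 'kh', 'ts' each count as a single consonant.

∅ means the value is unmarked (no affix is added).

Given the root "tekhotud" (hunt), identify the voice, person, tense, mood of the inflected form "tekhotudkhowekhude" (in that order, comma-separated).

passive, 2nd person, past, imperative

Segment: tekhotud-kho-wekh-ud-e.
voice: -kho → passive.
person: -wekh → 2nd person.
tense: -ud → past.
mood: -e → imperative.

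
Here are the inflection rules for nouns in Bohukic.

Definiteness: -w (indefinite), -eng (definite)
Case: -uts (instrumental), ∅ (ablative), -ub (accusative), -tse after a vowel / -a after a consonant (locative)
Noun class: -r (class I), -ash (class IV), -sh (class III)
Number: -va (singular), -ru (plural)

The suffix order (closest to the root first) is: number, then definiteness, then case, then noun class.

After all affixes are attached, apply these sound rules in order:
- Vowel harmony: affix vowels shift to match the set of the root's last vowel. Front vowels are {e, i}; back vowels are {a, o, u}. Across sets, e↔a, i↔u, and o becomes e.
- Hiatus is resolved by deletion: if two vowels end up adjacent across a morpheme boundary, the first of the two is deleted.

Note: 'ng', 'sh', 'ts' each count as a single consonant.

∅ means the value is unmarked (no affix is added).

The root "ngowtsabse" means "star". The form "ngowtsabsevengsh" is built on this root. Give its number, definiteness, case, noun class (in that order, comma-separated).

singular, definite, ablative, class III

Segment: ngowtsabse-va-eng-sh.
number: -va → singular.
definiteness: -eng → definite.
case: ∅ → ablative.
noun class: -sh → class III.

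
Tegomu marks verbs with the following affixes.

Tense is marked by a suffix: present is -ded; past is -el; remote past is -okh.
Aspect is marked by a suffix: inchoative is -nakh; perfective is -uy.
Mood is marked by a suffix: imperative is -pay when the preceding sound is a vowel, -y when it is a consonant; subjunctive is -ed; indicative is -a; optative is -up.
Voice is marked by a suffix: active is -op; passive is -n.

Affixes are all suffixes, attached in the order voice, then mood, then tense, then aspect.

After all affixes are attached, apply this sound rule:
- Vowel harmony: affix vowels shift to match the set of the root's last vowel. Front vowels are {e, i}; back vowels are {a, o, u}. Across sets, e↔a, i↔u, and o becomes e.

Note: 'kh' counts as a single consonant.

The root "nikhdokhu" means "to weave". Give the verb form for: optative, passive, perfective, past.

Attach voice passive -n → nikhdokhun.
Attach mood optative -up → nikhdokhunup.
Attach tense past -el → nikhdokhunupel.
Attach aspect perfective -uy → nikhdokhunupeluy.
Apply vowel harmony: nikhdokhunupeluy → nikhdokhunupaluy.

nikhdokhunupaluy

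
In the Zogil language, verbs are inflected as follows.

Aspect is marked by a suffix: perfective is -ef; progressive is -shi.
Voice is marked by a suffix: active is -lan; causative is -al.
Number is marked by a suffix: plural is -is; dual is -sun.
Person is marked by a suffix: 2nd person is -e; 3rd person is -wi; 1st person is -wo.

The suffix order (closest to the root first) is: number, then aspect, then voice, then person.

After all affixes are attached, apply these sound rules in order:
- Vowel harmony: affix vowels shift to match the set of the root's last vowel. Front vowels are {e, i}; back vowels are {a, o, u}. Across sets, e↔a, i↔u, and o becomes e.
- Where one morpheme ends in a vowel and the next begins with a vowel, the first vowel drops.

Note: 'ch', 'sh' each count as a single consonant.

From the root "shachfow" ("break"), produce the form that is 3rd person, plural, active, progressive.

shachfowusshulanwu

Attach number plural -is → shachfowis.
Attach aspect progressive -shi → shachfowisshi.
Attach voice active -lan → shachfowisshilan.
Attach person 3rd person -wi → shachfowisshilanwi.
Apply vowel harmony: shachfowisshilanwi → shachfowusshulanwu.
Vowel deletion: no change.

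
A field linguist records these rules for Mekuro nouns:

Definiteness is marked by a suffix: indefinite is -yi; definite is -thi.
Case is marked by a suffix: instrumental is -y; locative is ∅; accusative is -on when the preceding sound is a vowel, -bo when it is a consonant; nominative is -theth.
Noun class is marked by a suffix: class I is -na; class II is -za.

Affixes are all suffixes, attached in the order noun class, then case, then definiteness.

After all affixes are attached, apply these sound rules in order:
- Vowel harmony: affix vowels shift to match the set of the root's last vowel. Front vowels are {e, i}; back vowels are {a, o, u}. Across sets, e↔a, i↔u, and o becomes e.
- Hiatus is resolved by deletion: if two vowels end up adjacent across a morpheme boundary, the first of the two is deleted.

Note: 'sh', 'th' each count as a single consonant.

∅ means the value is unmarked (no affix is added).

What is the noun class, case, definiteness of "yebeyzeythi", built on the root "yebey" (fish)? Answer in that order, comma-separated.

class II, instrumental, definite

Segment: yebey-za-y-thi.
noun class: -za → class II.
case: -y → instrumental.
definiteness: -thi → definite.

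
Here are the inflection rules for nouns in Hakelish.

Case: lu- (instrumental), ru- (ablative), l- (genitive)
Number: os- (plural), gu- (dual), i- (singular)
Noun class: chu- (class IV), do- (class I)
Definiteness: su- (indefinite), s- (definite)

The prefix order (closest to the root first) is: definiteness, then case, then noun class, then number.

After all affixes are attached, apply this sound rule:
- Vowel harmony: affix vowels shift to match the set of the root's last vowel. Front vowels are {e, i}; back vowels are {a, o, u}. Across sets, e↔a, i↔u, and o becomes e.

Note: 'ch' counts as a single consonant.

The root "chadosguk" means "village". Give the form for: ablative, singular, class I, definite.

udoruschadosguk

Attach definiteness definite s- → schadosguk.
Attach case ablative ru- → ruschadosguk.
Attach noun class class I do- → doruschadosguk.
Attach number singular i- → idoruschadosguk.
Apply vowel harmony: idoruschadosguk → udoruschadosguk.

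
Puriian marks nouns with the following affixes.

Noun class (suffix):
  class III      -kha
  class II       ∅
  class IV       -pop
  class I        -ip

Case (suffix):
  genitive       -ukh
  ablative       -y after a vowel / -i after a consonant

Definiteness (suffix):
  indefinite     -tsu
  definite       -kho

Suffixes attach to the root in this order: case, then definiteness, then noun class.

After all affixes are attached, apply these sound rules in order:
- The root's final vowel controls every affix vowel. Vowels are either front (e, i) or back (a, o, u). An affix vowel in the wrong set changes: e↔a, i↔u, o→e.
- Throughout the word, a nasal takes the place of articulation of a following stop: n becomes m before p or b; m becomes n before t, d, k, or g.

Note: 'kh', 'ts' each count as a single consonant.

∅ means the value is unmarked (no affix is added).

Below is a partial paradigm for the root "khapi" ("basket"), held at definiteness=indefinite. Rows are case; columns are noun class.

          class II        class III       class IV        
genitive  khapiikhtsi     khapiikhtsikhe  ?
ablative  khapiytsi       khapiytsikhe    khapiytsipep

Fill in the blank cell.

khapiikhtsipep

Attach case genitive -ukh → khapiukh.
Attach definiteness indefinite -tsu → khapiukhtsu.
Attach noun class class IV -pop → khapiukhtsupop.
Apply vowel harmony: khapiukhtsupop → khapiikhtsipep.
Nasal assimilation: no change.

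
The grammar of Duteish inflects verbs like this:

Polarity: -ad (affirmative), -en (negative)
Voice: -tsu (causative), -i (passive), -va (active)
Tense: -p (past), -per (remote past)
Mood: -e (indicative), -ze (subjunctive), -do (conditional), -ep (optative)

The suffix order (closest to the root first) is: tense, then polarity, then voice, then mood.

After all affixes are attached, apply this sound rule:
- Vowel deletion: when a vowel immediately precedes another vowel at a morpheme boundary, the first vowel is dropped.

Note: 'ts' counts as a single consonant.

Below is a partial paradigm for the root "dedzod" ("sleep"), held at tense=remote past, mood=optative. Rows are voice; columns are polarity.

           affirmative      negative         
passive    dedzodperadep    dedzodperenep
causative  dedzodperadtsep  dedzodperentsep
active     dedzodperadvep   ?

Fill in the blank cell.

dedzodperenvep

Attach tense remote past -per → dedzodper.
Attach polarity negative -en → dedzodperen.
Attach voice active -va → dedzodperenva.
Attach mood optative -ep → dedzodperenvaep.
Apply vowel deletion: dedzodperenvaep → dedzodperenvep.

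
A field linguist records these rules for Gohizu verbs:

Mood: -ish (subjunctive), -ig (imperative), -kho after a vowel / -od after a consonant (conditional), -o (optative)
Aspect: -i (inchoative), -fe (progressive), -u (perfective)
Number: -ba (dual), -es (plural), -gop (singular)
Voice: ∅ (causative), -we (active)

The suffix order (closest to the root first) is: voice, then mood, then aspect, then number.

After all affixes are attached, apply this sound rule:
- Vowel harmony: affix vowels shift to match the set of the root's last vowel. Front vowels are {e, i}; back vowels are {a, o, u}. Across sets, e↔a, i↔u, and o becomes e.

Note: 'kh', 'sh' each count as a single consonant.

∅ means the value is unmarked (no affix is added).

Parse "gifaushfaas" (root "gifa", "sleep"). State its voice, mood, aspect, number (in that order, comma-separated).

causative, subjunctive, progressive, plural

Segment: gifa-ish-fe-es.
voice: ∅ → causative.
mood: -ish → subjunctive.
aspect: -fe → progressive.
number: -es → plural.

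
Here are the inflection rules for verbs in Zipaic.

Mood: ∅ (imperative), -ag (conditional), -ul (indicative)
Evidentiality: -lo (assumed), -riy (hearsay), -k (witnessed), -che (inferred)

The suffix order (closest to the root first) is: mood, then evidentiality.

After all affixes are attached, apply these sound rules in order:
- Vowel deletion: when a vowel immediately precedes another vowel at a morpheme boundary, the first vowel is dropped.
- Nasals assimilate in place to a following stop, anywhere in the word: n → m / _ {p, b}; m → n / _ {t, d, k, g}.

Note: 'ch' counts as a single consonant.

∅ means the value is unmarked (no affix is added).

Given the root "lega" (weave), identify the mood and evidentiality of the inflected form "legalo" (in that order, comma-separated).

Segment: lega-lo.
mood: ∅ → imperative.
evidentiality: -lo → assumed.

imperative, assumed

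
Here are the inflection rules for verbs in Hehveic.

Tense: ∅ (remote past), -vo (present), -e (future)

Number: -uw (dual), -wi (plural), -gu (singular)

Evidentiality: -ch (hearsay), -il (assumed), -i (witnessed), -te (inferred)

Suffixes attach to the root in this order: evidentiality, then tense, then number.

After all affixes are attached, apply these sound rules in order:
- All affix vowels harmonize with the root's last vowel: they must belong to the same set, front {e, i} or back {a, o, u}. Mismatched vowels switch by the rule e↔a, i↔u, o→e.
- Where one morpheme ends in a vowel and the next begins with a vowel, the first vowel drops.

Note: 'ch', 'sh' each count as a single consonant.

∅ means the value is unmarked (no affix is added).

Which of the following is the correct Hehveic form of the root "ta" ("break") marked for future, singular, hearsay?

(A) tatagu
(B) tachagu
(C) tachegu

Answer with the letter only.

Attach evidentiality hearsay -ch → tach.
Attach tense future -e → tache.
Attach number singular -gu → tachegu.
Apply vowel harmony: tachegu → tachagu.
Vowel deletion: no change.
So the correct form is tachagu, option (B).
(C) tachegu is wrong: it fails to apply the sound rule(s).
(A) tatagu is wrong: it uses inferred instead of hearsay for evidentiality.

B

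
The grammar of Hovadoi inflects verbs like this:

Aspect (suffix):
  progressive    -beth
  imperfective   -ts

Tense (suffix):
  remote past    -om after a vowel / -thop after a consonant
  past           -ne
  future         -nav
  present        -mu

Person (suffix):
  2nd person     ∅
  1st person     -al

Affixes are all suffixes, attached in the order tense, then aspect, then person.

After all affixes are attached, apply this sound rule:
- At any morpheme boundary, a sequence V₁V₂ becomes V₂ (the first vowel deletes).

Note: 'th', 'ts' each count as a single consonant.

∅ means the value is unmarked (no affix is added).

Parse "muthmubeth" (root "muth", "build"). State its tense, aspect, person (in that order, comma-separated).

present, progressive, 2nd person

Segment: muth-mu-beth.
tense: -mu → present.
aspect: -beth → progressive.
person: ∅ → 2nd person.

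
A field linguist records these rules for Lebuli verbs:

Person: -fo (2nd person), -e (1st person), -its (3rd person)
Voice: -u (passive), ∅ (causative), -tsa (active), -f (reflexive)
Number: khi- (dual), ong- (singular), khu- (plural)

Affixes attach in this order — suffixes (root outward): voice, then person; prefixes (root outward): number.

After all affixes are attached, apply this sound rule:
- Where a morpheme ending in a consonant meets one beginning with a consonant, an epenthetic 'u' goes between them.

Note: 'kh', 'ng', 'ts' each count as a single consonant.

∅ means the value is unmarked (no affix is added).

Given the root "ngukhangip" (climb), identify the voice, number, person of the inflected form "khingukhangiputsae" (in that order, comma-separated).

active, dual, 1st person

Segment: khi-ngukhangip-tsa-e.
voice: -tsa → active.
number: khi- → dual.
person: -e → 1st person.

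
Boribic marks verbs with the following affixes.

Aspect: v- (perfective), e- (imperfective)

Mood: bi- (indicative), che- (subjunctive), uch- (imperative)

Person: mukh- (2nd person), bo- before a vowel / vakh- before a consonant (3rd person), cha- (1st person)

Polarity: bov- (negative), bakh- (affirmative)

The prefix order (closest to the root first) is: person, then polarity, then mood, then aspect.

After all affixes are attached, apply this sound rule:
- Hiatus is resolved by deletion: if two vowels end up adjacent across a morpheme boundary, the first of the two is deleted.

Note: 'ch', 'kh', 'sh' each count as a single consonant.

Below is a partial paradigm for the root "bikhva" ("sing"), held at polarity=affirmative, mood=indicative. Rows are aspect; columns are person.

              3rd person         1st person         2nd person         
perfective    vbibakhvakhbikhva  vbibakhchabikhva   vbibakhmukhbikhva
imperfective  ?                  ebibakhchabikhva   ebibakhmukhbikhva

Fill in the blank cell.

ebibakhvakhbikhva

Attach person 3rd person vakh- (before consonant 'b') → vakhbikhva.
Attach polarity affirmative bakh- → bakhvakhbikhva.
Attach mood indicative bi- → bibakhvakhbikhva.
Attach aspect imperfective e- → ebibakhvakhbikhva.
Vowel deletion: no change.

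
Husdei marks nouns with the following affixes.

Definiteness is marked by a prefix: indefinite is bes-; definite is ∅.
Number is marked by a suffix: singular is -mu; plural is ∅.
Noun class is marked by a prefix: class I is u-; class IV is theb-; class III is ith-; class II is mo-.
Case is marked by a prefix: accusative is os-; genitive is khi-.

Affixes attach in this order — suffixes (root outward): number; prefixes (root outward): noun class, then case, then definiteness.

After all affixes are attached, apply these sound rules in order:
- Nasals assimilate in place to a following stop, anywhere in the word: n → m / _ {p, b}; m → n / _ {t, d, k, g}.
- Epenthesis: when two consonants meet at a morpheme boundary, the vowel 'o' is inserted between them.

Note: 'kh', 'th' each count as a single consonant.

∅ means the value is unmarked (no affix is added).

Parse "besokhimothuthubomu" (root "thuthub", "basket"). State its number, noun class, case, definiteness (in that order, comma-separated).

singular, class II, genitive, indefinite

Segment: bes-khi-mo-thuthub-mu.
number: -mu → singular.
noun class: mo- → class II.
case: khi- → genitive.
definiteness: bes- → indefinite.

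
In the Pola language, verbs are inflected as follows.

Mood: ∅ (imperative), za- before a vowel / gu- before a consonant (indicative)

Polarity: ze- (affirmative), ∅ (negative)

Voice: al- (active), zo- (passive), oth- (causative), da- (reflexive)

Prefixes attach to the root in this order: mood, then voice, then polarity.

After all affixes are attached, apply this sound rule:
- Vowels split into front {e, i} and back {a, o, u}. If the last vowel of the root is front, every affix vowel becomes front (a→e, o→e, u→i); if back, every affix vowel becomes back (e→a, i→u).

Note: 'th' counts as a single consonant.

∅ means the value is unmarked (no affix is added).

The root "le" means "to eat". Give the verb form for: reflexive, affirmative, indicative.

zedegile

Attach mood indicative gu- (before consonant 'l') → gule.
Attach voice reflexive da- → dagule.
Attach polarity affirmative ze- → zedagule.
Apply vowel harmony: zedagule → zedegile.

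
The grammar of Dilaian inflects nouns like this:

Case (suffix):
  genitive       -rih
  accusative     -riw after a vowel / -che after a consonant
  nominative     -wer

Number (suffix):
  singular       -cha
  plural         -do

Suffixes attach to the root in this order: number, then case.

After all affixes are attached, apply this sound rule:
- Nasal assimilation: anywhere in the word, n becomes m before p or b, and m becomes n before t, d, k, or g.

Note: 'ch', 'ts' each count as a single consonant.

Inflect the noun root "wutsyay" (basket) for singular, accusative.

wutsyaychariw

Attach number singular -cha → wutsyaycha.
Attach case accusative -riw (after vowel 'a') → wutsyaychariw.
Nasal assimilation: no change.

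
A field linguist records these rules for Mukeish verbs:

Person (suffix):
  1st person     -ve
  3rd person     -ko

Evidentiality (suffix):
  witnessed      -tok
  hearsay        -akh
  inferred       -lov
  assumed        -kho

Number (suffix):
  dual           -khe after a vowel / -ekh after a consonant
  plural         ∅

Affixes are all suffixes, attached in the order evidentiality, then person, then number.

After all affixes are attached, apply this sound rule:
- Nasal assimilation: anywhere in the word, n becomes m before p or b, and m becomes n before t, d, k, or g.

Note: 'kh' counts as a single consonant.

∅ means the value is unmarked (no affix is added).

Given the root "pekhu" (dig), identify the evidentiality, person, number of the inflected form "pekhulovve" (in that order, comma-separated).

Segment: pekhu-lov-ve.
evidentiality: -lov → inferred.
person: -ve → 1st person.
number: ∅ → plural.

inferred, 1st person, plural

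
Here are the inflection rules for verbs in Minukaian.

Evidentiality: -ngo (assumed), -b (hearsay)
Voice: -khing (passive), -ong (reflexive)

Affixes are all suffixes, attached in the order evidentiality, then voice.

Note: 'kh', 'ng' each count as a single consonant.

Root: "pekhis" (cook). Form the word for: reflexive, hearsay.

pekhisbong

Attach evidentiality hearsay -b → pekhisb.
Attach voice reflexive -ong → pekhisbong.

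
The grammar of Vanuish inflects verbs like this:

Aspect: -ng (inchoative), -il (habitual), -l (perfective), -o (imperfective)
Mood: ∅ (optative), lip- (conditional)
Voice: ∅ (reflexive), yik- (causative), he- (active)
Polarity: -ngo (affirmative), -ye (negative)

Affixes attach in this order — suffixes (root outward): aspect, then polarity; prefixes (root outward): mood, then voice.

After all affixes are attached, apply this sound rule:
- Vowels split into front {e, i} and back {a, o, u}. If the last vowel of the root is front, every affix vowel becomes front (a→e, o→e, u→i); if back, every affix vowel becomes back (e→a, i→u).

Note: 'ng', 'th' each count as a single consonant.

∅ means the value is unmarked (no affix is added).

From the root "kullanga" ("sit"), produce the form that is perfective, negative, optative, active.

Attach aspect perfective -l → kullangal.
mood = optative: zero marking, form stays kullangal.
Attach polarity negative -ye → kullangalye.
Attach voice active he- → hekullangalye.
Apply vowel harmony: hekullangalye → hakullangalya.

hakullangalya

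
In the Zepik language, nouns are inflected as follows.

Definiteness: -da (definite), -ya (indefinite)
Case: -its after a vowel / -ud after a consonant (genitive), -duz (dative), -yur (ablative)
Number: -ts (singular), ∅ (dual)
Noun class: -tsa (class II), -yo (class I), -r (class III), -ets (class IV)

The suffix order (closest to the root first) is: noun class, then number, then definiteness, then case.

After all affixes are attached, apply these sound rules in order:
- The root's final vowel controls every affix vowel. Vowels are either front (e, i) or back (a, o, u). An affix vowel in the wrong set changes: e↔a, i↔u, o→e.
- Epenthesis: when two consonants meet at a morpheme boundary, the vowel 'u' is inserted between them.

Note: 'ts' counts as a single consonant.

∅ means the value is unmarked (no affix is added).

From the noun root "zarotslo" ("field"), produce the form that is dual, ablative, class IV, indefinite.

zarotsloatsuyayur

Attach noun class class IV -ets → zarotsloets.
number = dual: zero marking, form stays zarotsloets.
Attach definiteness indefinite -ya → zarotsloetsya.
Attach case ablative -yur → zarotsloetsyayur.
Apply vowel harmony: zarotsloetsyayur → zarotsloatsyayur.
Apply epenthesis: zarotsloatsyayur → zarotsloatsuyayur.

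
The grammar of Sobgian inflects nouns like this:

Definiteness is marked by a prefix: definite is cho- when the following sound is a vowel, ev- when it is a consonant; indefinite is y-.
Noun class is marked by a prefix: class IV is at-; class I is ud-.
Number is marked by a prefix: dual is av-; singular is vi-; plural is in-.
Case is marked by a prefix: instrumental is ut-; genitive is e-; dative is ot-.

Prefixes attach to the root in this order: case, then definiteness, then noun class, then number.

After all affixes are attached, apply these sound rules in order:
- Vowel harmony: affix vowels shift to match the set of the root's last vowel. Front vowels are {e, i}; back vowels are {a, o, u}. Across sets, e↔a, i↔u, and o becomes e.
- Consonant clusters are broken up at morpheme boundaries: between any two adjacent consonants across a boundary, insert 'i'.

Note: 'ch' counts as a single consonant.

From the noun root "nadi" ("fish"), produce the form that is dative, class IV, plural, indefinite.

inetiyetinadi

Attach case dative ot- → otnadi.
Attach definiteness indefinite y- → yotnadi.
Attach noun class class IV at- → atyotnadi.
Attach number plural in- → inatyotnadi.
Apply vowel harmony: inatyotnadi → inetyetnadi.
Apply epenthesis: inetyetnadi → inetiyetinadi.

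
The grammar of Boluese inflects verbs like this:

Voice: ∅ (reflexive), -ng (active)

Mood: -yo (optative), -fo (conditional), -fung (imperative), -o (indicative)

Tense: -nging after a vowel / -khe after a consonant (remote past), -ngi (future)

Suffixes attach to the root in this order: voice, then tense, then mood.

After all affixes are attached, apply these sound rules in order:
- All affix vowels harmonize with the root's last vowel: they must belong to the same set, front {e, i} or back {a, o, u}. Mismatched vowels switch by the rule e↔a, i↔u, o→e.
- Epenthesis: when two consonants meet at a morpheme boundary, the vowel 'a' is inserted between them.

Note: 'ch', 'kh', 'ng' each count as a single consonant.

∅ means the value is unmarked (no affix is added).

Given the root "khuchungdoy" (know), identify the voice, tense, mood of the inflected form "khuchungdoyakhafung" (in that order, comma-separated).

reflexive, remote past, imperative

Segment: khuchungdoy-khe-fung.
voice: ∅ → reflexive.
tense: -nging/khe → remote past.
mood: -fung → imperative.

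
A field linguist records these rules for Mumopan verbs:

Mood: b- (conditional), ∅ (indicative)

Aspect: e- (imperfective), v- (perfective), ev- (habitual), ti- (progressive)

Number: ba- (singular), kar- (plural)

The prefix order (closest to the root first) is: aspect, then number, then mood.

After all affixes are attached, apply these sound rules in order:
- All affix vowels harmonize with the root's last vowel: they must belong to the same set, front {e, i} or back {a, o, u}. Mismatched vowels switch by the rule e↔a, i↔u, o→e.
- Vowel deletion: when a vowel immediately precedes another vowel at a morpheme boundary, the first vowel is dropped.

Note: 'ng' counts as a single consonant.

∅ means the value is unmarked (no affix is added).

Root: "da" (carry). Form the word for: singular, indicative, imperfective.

Attach aspect imperfective e- → eda.
Attach number singular ba- → baeda.
mood = indicative: zero marking, form stays baeda.
Apply vowel harmony: baeda → baada.
Apply vowel deletion: baada → bada.

bada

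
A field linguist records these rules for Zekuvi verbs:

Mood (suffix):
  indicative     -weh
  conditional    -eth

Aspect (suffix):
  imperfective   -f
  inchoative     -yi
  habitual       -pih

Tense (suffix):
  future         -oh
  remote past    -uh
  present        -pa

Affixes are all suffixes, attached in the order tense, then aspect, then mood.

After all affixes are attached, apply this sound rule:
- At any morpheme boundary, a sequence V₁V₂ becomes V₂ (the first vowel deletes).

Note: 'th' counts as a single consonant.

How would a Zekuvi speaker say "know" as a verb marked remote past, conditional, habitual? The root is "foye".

foyuhpiheth

Attach tense remote past -uh → foyeuh.
Attach aspect habitual -pih → foyeuhpih.
Attach mood conditional -eth → foyeuhpiheth.
Apply vowel deletion: foyeuhpiheth → foyuhpiheth.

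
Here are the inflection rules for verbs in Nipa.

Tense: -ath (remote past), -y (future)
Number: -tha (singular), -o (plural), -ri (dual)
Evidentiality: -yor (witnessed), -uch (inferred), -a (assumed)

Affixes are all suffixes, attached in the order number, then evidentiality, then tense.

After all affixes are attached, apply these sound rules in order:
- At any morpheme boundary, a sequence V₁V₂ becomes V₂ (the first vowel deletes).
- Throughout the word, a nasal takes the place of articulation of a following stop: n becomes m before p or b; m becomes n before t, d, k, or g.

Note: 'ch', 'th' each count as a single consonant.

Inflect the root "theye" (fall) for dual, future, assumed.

theyeray

Attach number dual -ri → theyeri.
Attach evidentiality assumed -a → theyeria.
Attach tense future -y → theyeriay.
Apply vowel deletion: theyeriay → theyeray.
Nasal assimilation: no change.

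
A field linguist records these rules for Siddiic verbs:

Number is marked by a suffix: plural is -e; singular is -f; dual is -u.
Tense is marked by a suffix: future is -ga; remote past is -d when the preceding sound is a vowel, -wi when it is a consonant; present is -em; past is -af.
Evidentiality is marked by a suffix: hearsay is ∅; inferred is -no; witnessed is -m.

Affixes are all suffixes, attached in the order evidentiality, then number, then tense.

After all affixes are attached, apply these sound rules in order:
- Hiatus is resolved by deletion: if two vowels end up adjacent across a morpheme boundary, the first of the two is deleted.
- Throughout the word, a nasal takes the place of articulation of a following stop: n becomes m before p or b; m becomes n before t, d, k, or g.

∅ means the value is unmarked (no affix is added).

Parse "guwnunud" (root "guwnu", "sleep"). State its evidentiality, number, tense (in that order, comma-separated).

Segment: guwnu-no-u-d.
evidentiality: -no → inferred.
number: -u → dual.
tense: -d/wi → remote past.

inferred, dual, remote past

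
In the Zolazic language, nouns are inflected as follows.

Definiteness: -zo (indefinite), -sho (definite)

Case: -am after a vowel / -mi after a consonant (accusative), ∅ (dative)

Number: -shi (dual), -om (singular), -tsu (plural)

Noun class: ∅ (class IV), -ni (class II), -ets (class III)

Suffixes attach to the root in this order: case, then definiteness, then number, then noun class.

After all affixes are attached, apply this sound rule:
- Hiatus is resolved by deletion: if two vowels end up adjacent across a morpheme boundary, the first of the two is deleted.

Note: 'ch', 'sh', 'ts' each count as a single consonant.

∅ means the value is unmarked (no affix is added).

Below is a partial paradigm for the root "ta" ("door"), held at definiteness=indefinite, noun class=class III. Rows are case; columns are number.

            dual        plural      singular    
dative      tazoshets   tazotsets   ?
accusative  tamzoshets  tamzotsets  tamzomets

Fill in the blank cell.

tazomets

case = dative: zero marking, form stays ta.
Attach definiteness indefinite -zo → tazo.
Attach number singular -om → tazoom.
Attach noun class class III -ets → tazoomets.
Apply vowel deletion: tazoomets → tazomets.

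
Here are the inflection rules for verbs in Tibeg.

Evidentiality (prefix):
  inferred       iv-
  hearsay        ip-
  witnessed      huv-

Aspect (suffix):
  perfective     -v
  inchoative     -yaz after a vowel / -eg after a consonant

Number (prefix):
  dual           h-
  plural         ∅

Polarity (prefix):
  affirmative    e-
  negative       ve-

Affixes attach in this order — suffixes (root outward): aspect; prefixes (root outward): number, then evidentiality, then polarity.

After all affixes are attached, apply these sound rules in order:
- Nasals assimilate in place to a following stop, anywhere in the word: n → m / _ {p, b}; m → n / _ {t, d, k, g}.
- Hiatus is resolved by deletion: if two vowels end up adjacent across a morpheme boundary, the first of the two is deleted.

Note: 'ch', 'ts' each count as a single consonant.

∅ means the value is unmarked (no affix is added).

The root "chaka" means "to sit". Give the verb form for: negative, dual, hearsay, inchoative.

Attach number dual h- → hchaka.
Attach evidentiality hearsay ip- → iphchaka.
Attach aspect inchoative -yaz (after vowel 'a') → iphchakayaz.
Attach polarity negative ve- → veiphchakayaz.
Nasal assimilation: no change.
Apply vowel deletion: veiphchakayaz → viphchakayaz.

viphchakayaz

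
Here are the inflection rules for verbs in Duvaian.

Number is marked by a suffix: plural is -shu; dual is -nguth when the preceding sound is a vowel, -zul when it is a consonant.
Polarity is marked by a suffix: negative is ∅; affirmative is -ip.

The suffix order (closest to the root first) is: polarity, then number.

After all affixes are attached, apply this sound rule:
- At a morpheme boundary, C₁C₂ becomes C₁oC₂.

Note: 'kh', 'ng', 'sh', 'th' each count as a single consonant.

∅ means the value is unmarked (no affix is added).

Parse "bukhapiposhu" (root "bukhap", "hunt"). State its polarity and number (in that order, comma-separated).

Segment: bukhap-ip-shu.
polarity: -ip → affirmative.
number: -shu → plural.

affirmative, plural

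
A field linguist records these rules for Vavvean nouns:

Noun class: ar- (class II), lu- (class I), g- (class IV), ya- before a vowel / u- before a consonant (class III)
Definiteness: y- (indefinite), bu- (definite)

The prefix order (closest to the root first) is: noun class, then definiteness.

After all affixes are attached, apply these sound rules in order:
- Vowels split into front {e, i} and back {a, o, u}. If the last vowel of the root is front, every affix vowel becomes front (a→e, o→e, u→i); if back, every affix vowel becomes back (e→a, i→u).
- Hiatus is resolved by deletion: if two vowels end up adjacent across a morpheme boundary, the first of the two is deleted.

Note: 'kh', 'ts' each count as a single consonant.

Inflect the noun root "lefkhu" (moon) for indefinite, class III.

yulefkhu

Attach noun class class III u- (before consonant 'l') → ulefkhu.
Attach definiteness indefinite y- → yulefkhu.
Vowel harmony: no change.
Vowel deletion: no change.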